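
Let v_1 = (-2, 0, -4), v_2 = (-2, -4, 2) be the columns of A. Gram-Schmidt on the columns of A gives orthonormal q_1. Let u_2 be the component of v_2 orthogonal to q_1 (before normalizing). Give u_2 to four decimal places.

u_2 = (-2.4000, -4.0000, 1.2000)

q_1 = v_1/‖v_1‖ = (-2, 0, -4)/4.4721 = (-0.4472, 0.0000, -0.8944).
r_{12} = q_1·v_2 = -0.8944.
u_2 = v_2 + 0.8944·q_1 = (-2.4000, -4.0000, 1.2000).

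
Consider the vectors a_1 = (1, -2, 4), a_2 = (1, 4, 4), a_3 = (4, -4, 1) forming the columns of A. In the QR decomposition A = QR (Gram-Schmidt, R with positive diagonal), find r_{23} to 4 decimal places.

q_1 = a_1/‖a_1‖ = (1, -2, 4)/4.5826 = (0.2182, -0.4364, 0.8729).
r_{12} = q_1·a_2 = 1.9640.
u_2 = a_2 − 1.9640·q_1 = (0.5714, 4.8571, 2.2857).
‖u_2‖ = 5.3984, so q_2 = (0.1059, 0.8997, 0.4234).
r_{23} = q_2·a_3 = -2.7521.

r_{23} = -2.7521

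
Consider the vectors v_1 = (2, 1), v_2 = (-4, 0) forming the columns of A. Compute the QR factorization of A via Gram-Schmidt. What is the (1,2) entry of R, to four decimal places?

v_1 = (2, 1); ‖v_1‖ = 2.2361, so q_1 = (0.8944, 0.4472).
r_{12} = q_1·v_2 = -3.5777.

r_{12} = -3.5777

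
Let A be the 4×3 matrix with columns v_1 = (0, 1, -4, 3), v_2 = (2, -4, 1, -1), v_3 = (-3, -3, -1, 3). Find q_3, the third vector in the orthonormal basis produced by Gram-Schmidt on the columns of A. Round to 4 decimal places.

q_1 = v_1/‖v_1‖ = (0, 1, -4, 3)/5.0990 = (0.0000, 0.1961, -0.7845, 0.5883).
r_{12} = q_1·v_2 = -2.1573.
u_2 = v_2 + 2.1573·q_1 = (2.0000, -3.5769, -0.6923, 0.2692).
‖u_2‖ = 4.1649, so q_2 = (0.4802, -0.8588, -0.1662, 0.0646).
r_{13} = q_1·v_3 = 1.9612; r_{23} = q_2·v_3 = 1.4960.
u_3 = v_3 − 1.9612·q_1 − 1.4960·q_2 = (-3.7184, -2.0998, 0.7871, 1.7494).
‖u_3‖ = 4.6814, so q_3 = (-0.7943, -0.4485, 0.1681, 0.3737).

q_3 = (-0.7943, -0.4485, 0.1681, 0.3737)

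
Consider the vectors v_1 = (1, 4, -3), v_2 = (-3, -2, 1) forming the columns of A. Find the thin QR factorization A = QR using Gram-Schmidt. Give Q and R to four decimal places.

q_1 = v_1/‖v_1‖ = (1, 4, -3)/5.0990 = (0.1961, 0.7845, -0.5883).
r_{12} = q_1·v_2 = -2.7456.
u_2 = v_2 + 2.7456·q_1 = (-2.4615, 0.1538, -0.6154).
‖u_2‖ = 2.5420, so q_2 = (-0.9684, 0.0605, -0.2421).

Q = [[0.1961, -0.9684], [0.7845, 0.0605], [-0.5883, -0.2421]], R = [[5.0990, -2.7456], [0.0000, 2.5420]]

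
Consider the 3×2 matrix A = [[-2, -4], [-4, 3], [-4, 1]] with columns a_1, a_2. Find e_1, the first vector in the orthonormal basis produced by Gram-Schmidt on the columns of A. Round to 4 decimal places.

a_1 = (-2, -4, -4); ‖a_1‖ = 6.0000, so e_1 = (-0.3333, -0.6667, -0.6667).

e_1 = (-0.3333, -0.6667, -0.6667)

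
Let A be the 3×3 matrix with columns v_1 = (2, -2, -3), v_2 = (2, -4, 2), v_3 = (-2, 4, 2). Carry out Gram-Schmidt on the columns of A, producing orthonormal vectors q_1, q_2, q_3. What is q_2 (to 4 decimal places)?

q_2 = (0.2766, -0.7042, 0.6539)

q_1 = v_1/‖v_1‖ = (2, -2, -3)/4.1231 = (0.4851, -0.4851, -0.7276).
r_{12} = q_1·v_2 = 1.4552.
u_2 = v_2 − 1.4552·q_1 = (1.2941, -3.2941, 3.0588).
‖u_2‖ = 4.6779, so q_2 = (0.2766, -0.7042, 0.6539).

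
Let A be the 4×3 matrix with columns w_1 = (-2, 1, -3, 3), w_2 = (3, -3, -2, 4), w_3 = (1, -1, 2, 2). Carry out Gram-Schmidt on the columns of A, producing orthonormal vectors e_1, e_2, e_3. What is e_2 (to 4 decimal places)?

e_1 = w_1/‖w_1‖ = (-2, 1, -3, 3)/4.7958 = (-0.4170, 0.2085, -0.6255, 0.6255).
r_{12} = e_1·w_2 = 1.8766.
u_2 = w_2 − 1.8766·e_1 = (3.7826, -3.3913, -0.8261, 2.8261).
‖u_2‖ = 5.8718, so e_2 = (0.6442, -0.5776, -0.1407, 0.4813).

e_2 = (0.6442, -0.5776, -0.1407, 0.4813)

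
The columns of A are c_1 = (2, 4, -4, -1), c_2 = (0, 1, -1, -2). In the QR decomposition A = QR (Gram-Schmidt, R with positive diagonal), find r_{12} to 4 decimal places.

r_{12} = 1.6440

c_1 = (2, 4, -4, -1); ‖c_1‖ = 6.0828, so e_1 = (0.3288, 0.6576, -0.6576, -0.1644).
r_{12} = e_1·c_2 = 1.6440.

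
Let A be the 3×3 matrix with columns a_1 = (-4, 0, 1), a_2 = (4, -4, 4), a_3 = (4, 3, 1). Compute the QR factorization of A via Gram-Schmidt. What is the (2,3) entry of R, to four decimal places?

r_{23} = -0.4117

a_1 = (-4, 0, 1); ‖a_1‖ = 4.1231, so q_1 = (-0.9701, 0.0000, 0.2425).
q_1·a_2 = (-0.9701)·4 + 0.0000·(-4) + 0.2425·4 = -2.9104.
u_2 = a_2 + 2.9104·q_1 = (1.1765, -4.0000, 4.7059).
‖u_2‖ = 6.2872, so q_2 = (0.1871, -0.6362, 0.7485).
r_{23} = q_2·a_3 = -0.4117.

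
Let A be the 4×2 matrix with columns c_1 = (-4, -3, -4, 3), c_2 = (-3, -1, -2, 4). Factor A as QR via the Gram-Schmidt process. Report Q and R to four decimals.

c_1 = (-4, -3, -4, 3); ‖c_1‖ = 7.0711, so q_1 = (-0.5657, -0.4243, -0.5657, 0.4243).
q_1·c_2 = (-0.5657)·(-3) + (-0.4243)·(-1) + (-0.5657)·(-2) + 0.4243·4 = 4.9497.
u_2 = c_2 − 4.9497·q_1 = (-0.2000, 1.1000, 0.8000, 1.9000).
‖u_2‖ = 2.3452, so q_2 = (-0.0853, 0.4690, 0.3411, 0.8102).

Q = [[-0.5657, -0.0853], [-0.4243, 0.4690], [-0.5657, 0.3411], [0.4243, 0.8102]], R = [[7.0711, 4.9497], [0.0000, 2.3452]]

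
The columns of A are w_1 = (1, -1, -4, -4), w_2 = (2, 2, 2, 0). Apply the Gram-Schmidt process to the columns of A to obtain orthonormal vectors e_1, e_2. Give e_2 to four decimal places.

e_2 = (0.7027, 0.5548, 0.3329, -0.2959)

w_1 = (1, -1, -4, -4); ‖w_1‖ = 5.8310, so e_1 = (0.1715, -0.1715, -0.6860, -0.6860).
e_1·w_2 = 0.1715·2 + (-0.1715)·2 + (-0.6860)·2 + (-0.6860)·0 = -1.3720.
u_2 = w_2 + 1.3720·e_1 = (2.2353, 1.7647, 1.0588, -0.9412).
‖u_2‖ = 3.1808, so e_2 = (0.7027, 0.5548, 0.3329, -0.2959).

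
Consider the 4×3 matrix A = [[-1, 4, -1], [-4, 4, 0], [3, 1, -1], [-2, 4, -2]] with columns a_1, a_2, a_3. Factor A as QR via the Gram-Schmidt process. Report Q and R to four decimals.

a_1 = (-1, -4, 3, -2); ‖a_1‖ = 5.4772, so e_1 = (-0.1826, -0.7303, 0.5477, -0.3651).
e_1·a_2 = (-0.1826)·4 + (-0.7303)·4 + 0.5477·1 + (-0.3651)·4 = -4.5644.
u_2 = a_2 + 4.5644·e_1 = (3.1667, 0.6667, 3.5000, 2.3333).
‖u_2‖ = 5.3072, so e_2 = (0.5967, 0.1256, 0.6595, 0.4397).
e_1·a_3 = (-0.1826)·(-1) + (-0.7303)·0 + 0.5477·(-1) + (-0.3651)·(-2) = 0.3651; e_2·a_3 = 0.5967·(-1) + 0.1256·0 + 0.6595·(-1) + 0.4397·(-2) = -2.1355.
u_3 = a_3 − 0.3651·e_1 + 2.1355·e_2 = (0.3408, 0.5349, 0.2083, -0.9278).
‖u_3‖ = 1.1430, so e_3 = (0.2982, 0.4680, 0.1822, -0.8117).

Q = [[-0.1826, 0.5967, 0.2982], [-0.7303, 0.1256, 0.4680], [0.5477, 0.6595, 0.1822], [-0.3651, 0.4397, -0.8117]], R = [[5.4772, -4.5644, 0.3651], [0.0000, 5.3072, -2.1355], [0.0000, 0.0000, 1.1430]]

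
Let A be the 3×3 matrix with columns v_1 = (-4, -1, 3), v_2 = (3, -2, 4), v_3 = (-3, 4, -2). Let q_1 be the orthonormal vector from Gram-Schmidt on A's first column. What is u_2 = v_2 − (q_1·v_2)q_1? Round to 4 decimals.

u_2 = (3.3077, -1.9231, 3.7692)

v_1 = (-4, -1, 3); ‖v_1‖ = 5.0990, so q_1 = (-0.7845, -0.1961, 0.5883).
q_1·v_2 = (-0.7845)·3 + (-0.1961)·(-2) + 0.5883·4 = 0.3922.
u_2 = v_2 − 0.3922·q_1 = (3.3077, -1.9231, 3.7692).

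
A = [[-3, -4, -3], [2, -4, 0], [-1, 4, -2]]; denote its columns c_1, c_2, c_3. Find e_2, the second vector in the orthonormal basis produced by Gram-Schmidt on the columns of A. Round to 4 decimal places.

e_1 = c_1/‖c_1‖ = (-3, 2, -1)/3.7417 = (-0.8018, 0.5345, -0.2673).
r_{12} = e_1·c_2 = 0.0000.
u_2 = c_2 + 0.0000·e_1 = (-4.0000, -4.0000, 4.0000).
‖u_2‖ = 6.9282, so e_2 = (-0.5774, -0.5774, 0.5774).

e_2 = (-0.5774, -0.5774, 0.5774)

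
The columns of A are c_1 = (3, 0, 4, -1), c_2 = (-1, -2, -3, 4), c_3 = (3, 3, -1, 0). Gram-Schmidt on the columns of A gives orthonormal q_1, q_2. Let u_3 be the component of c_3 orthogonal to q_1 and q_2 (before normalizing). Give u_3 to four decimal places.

u_3 = (2.5967, 2.7088, -1.7804, 0.6683)

c_1 = (3, 0, 4, -1); ‖c_1‖ = 5.0990, so q_1 = (0.5883, 0.0000, 0.7845, -0.1961).
q_1·c_2 = 0.5883·(-1) + 0.0000·(-2) + 0.7845·(-3) + (-0.1961)·4 = -3.7262.
u_2 = c_2 + 3.7262·q_1 = (1.1923, -2.0000, -0.0769, 3.2692).
‖u_2‖ = 4.0144, so q_2 = (0.2970, -0.4982, -0.0192, 0.8144).
q_1·c_3 = 0.5883·3 + 0.0000·3 + 0.7845·(-1) + (-0.1961)·0 = 0.9806; q_2·c_3 = 0.2970·3 + (-0.4982)·3 + (-0.0192)·(-1) + 0.8144·0 = -0.5844.
u_3 = c_3 − 0.9806·q_1 + 0.5844·q_2 = (2.5967, 2.7088, -1.7804, 0.6683).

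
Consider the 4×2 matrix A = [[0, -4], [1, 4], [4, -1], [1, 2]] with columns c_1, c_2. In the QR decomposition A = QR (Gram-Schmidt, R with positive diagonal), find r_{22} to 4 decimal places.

r_{22} = 6.0645

q_1 = c_1/‖c_1‖ = (0, 1, 4, 1)/4.2426 = (0.0000, 0.2357, 0.9428, 0.2357).
r_{12} = q_1·c_2 = 0.4714.
u_2 = c_2 − 0.4714·q_1 = (-4.0000, 3.8889, -1.4444, 1.8889).
r_{22} = ‖u_2‖ = 6.0645.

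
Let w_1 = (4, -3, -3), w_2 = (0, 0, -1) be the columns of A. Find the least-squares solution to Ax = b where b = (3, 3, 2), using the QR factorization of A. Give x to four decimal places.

e_1 = w_1/‖w_1‖ = (4, -3, -3)/5.8310 = (0.6860, -0.5145, -0.5145).
r_{12} = e_1·w_2 = 0.5145.
u_2 = w_2 − 0.5145·e_1 = (-0.3529, 0.2647, -0.7353).
‖u_2‖ = 0.8575, so e_2 = (-0.4116, 0.3087, -0.8575).
Qᵀb = (-0.5145, -2.0237).
Back-substitute: x_2 = -2.0237/0.8575 = -2.3600.
x_1 = (-0.5145 − 0.5145·(-2.3600))/5.8310 = 0.1200.

x = (0.1200, -2.3600)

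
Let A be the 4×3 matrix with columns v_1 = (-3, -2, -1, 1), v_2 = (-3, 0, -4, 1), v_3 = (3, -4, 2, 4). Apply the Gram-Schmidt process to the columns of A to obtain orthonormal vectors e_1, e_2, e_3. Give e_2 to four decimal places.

e_2 = (-0.0556, 0.5191, -0.8527, 0.0185)

e_1 = v_1/‖v_1‖ = (-3, -2, -1, 1)/3.8730 = (-0.7746, -0.5164, -0.2582, 0.2582).
r_{12} = e_1·v_2 = 3.6148.
u_2 = v_2 − 3.6148·e_1 = (-0.2000, 1.8667, -3.0667, 0.0667).
‖u_2‖ = 3.5963, so e_2 = (-0.0556, 0.5191, -0.8527, 0.0185).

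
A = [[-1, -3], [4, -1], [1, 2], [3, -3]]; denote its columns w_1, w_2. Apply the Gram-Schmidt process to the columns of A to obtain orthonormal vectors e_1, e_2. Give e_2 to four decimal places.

e_2 = (-0.7257, 0.0408, 0.5056, -0.4648)

w_1 = (-1, 4, 1, 3); ‖w_1‖ = 5.1962, so e_1 = (-0.1925, 0.7698, 0.1925, 0.5774).
e_1·w_2 = (-0.1925)·(-3) + 0.7698·(-1) + 0.1925·2 + 0.5774·(-3) = -1.5396.
u_2 = w_2 + 1.5396·e_1 = (-3.2963, 0.1852, 2.2963, -2.1111).
‖u_2‖ = 4.5420, so e_2 = (-0.7257, 0.0408, 0.5056, -0.4648).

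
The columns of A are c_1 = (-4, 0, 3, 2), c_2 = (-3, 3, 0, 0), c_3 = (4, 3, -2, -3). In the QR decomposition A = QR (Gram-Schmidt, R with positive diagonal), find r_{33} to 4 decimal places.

r_{33} = 2.3042

c_1 = (-4, 0, 3, 2); ‖c_1‖ = 5.3852, so e_1 = (-0.7428, 0.0000, 0.5571, 0.3714).
e_1·c_2 = (-0.7428)·(-3) + 0.0000·3 + 0.5571·0 + 0.3714·0 = 2.2283.
u_2 = c_2 − 2.2283·e_1 = (-1.3448, 3.0000, -1.2414, -0.8276).
‖u_2‖ = 3.6103, so e_2 = (-0.3725, 0.8309, -0.3438, -0.2292).
e_1·c_3 = (-0.7428)·4 + 0.0000·3 + 0.5571·(-2) + 0.3714·(-3) = -5.1995; e_2·c_3 = (-0.3725)·4 + 0.8309·3 + (-0.3438)·(-2) + (-0.2292)·(-3) = 2.3782.
u_3 = c_3 + 5.1995·e_1 − 2.3782·e_2 = (1.0238, 1.0238, 1.7143, -0.5238).
r_{33} = ‖u_3‖ = 2.3042.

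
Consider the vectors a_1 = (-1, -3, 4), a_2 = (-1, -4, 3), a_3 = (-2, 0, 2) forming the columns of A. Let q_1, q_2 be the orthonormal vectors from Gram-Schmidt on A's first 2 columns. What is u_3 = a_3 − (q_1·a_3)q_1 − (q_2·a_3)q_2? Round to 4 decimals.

u_3 = (-1.6471, 0.2353, -0.2353)

a_1 = (-1, -3, 4); ‖a_1‖ = 5.0990, so q_1 = (-0.1961, -0.5883, 0.7845).
q_1·a_2 = (-0.1961)·(-1) + (-0.5883)·(-4) + 0.7845·3 = 4.9029.
u_2 = a_2 − 4.9029·q_1 = (-0.0385, -1.1154, -0.8462).
‖u_2‖ = 1.4005, so q_2 = (-0.0275, -0.7964, -0.6042).
q_1·a_3 = (-0.1961)·(-2) + (-0.5883)·0 + 0.7845·2 = 1.9612; q_2·a_3 = (-0.0275)·(-2) + (-0.7964)·0 + (-0.6042)·2 = -1.1534.
u_3 = a_3 − 1.9612·q_1 + 1.1534·q_2 = (-1.6471, 0.2353, -0.2353).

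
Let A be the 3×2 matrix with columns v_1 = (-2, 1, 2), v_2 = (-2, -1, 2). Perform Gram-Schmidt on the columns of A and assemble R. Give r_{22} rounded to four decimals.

e_1 = v_1/‖v_1‖ = (-2, 1, 2)/3.0000 = (-0.6667, 0.3333, 0.6667).
r_{12} = e_1·v_2 = 2.3333.
u_2 = v_2 − 2.3333·e_1 = (-0.4444, -1.7778, 0.4444).
r_{22} = ‖u_2‖ = 1.8856.

r_{22} = 1.8856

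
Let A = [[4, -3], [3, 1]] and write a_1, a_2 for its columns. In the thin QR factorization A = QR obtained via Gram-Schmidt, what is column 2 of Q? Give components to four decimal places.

q_2 = (-0.6000, 0.8000)

a_1 = (4, 3); ‖a_1‖ = 5.0000, so q_1 = (0.8000, 0.6000).
q_1·a_2 = 0.8000·(-3) + 0.6000·1 = -1.8000.
u_2 = a_2 + 1.8000·q_1 = (-1.5600, 2.0800).
‖u_2‖ = 2.6000, so q_2 = (-0.6000, 0.8000).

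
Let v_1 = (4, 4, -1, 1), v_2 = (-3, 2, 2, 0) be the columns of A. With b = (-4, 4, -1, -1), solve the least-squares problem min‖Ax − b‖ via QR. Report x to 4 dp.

q_1 = v_1/‖v_1‖ = (4, 4, -1, 1)/5.8310 = (0.6860, 0.6860, -0.1715, 0.1715).
r_{12} = q_1·v_2 = -1.0290.
u_2 = v_2 + 1.0290·q_1 = (-2.2941, 2.7059, 1.8235, 0.1765).
‖u_2‖ = 3.9926, so q_2 = (-0.5746, 0.6777, 0.4567, 0.0442).
Qᵀb = (0.0000, 4.5083).
Back-substitute: x_2 = 4.5083/3.9926 = 1.1292.
x_1 = (0.0000 + 1.0290·1.1292)/5.8310 = 0.1993.

x = (0.1993, 1.1292)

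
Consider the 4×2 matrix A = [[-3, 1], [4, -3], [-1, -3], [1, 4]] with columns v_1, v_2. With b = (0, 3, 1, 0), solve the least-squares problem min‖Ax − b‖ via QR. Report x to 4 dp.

x = (0.3280, -0.2679)

v_1 = (-3, 4, -1, 1); ‖v_1‖ = 5.1962, so q_1 = (-0.5774, 0.7698, -0.1925, 0.1925).
q_1·v_2 = (-0.5774)·1 + 0.7698·(-3) + (-0.1925)·(-3) + 0.1925·4 = -1.5396.
u_2 = v_2 + 1.5396·q_1 = (0.1111, -1.8148, -3.2963, 4.2963).
‖u_2‖ = 5.7122, so q_2 = (0.0195, -0.3177, -0.5771, 0.7521).
Qᵀb = (2.1170, -1.5302).
Back-substitute: x_2 = -1.5302/5.7122 = -0.2679.
x_1 = (2.1170 + 1.5396·(-0.2679))/5.1962 = 0.3280.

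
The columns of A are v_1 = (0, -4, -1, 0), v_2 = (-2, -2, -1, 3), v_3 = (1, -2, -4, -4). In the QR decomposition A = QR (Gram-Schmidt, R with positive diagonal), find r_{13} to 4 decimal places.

r_{13} = 2.9104

v_1 = (0, -4, -1, 0); ‖v_1‖ = 4.1231, so e_1 = (0.0000, -0.9701, -0.2425, 0.0000).
r_{13} = e_1·v_3 = 2.9104.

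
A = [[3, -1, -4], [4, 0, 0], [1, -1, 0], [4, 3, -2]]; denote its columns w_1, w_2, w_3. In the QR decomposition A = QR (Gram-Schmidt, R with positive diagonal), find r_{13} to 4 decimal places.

r_{13} = -3.0861

w_1 = (3, 4, 1, 4); ‖w_1‖ = 6.4807, so q_1 = (0.4629, 0.6172, 0.1543, 0.6172).
r_{13} = q_1·w_3 = -3.0861.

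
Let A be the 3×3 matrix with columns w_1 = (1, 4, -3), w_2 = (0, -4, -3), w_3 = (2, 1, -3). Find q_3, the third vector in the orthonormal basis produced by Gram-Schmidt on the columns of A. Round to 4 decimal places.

q_3 = (0.9790, -0.1224, 0.1632)

w_1 = (1, 4, -3); ‖w_1‖ = 5.0990, so q_1 = (0.1961, 0.7845, -0.5883).
q_1·w_2 = 0.1961·0 + 0.7845·(-4) + (-0.5883)·(-3) = -1.3728.
u_2 = w_2 + 1.3728·q_1 = (0.2692, -2.9231, -3.8077).
‖u_2‖ = 4.8078, so q_2 = (0.0560, -0.6080, -0.7920).
q_1·w_3 = 0.1961·2 + 0.7845·1 + (-0.5883)·(-3) = 2.9417; q_2·w_3 = 0.0560·2 + (-0.6080)·1 + (-0.7920)·(-3) = 1.8799.
u_3 = w_3 − 2.9417·q_1 − 1.8799·q_2 = (1.3178, -0.1647, 0.2196).
‖u_3‖ = 1.3461, so q_3 = (0.9790, -0.1224, 0.1632).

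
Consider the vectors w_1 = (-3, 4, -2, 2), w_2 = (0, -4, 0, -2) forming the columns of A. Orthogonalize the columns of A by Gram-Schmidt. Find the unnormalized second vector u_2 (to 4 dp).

e_1 = w_1/‖w_1‖ = (-3, 4, -2, 2)/5.7446 = (-0.5222, 0.6963, -0.3482, 0.3482).
r_{12} = e_1·w_2 = -3.4816.
u_2 = w_2 + 3.4816·e_1 = (-1.8182, -1.5758, -1.2121, -0.7879).

u_2 = (-1.8182, -1.5758, -1.2121, -0.7879)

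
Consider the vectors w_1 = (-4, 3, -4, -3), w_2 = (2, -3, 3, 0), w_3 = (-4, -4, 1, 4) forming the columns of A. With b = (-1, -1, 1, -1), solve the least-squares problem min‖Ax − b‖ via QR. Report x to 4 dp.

x = (0.4733, 0.7714, 0.1077)

w_1 = (-4, 3, -4, -3); ‖w_1‖ = 7.0711, so e_1 = (-0.5657, 0.4243, -0.5657, -0.4243).
e_1·w_2 = (-0.5657)·2 + 0.4243·(-3) + (-0.5657)·3 + (-0.4243)·0 = -4.1012.
u_2 = w_2 + 4.1012·e_1 = (-0.3200, -1.2600, 0.6800, -1.7400).
‖u_2‖ = 2.2760, so e_2 = (-0.1406, -0.5536, 0.2988, -0.7645).
e_1·w_3 = (-0.5657)·(-4) + 0.4243·(-4) + (-0.5657)·1 + (-0.4243)·4 = -1.6971; e_2·w_3 = (-0.1406)·(-4) + (-0.5536)·(-4) + 0.2988·1 + (-0.7645)·4 = 0.0176.
u_3 = w_3 + 1.6971·e_1 − 0.0176·e_2 = (-4.9575, -3.2703, 0.0347, 3.2934).
‖u_3‖ = 6.7911, so e_3 = (-0.7300, -0.4815, 0.0051, 0.4850).
Qᵀb = (0.0000, 1.7575, 0.7317).
Back-substitute: x_3 = 0.7317/6.7911 = 0.1077.
x_2 = (1.7575 − 0.0176·0.1077)/2.2760 = 0.7714.
x_1 = (0.0000 + 4.1012·0.7714 + 1.6971·0.1077)/7.0711 = 0.4733.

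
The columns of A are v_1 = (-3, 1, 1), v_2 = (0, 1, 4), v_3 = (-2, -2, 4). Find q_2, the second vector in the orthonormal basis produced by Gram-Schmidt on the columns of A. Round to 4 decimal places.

v_1 = (-3, 1, 1); ‖v_1‖ = 3.3166, so q_1 = (-0.9045, 0.3015, 0.3015).
q_1·v_2 = (-0.9045)·0 + 0.3015·1 + 0.3015·4 = 1.5076.
u_2 = v_2 − 1.5076·q_1 = (1.3636, 0.5455, 3.5455).
‖u_2‖ = 3.8376, so q_2 = (0.3553, 0.1421, 0.9239).

q_2 = (0.3553, 0.1421, 0.9239)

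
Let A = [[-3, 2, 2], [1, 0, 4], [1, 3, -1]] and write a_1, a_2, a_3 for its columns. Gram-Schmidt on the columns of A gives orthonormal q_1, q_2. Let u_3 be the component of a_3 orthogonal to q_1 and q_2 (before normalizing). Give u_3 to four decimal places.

a_1 = (-3, 1, 1); ‖a_1‖ = 3.3166, so q_1 = (-0.9045, 0.3015, 0.3015).
q_1·a_2 = (-0.9045)·2 + 0.3015·0 + 0.3015·3 = -0.9045.
u_2 = a_2 + 0.9045·q_1 = (1.1818, 0.2727, 3.2727).
‖u_2‖ = 3.4902, so q_2 = (0.3386, 0.0781, 0.9377).
q_1·a_3 = (-0.9045)·2 + 0.3015·4 + 0.3015·(-1) = -0.9045; q_2·a_3 = 0.3386·2 + 0.0781·4 + 0.9377·(-1) = 0.0521.
u_3 = a_3 + 0.9045·q_1 − 0.0521·q_2 = (1.1642, 4.2687, -0.7761).

u_3 = (1.1642, 4.2687, -0.7761)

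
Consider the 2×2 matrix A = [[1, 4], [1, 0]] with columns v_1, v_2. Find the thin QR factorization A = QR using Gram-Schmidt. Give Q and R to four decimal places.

v_1 = (1, 1); ‖v_1‖ = 1.4142, so e_1 = (0.7071, 0.7071).
e_1·v_2 = 0.7071·4 + 0.7071·0 = 2.8284.
u_2 = v_2 − 2.8284·e_1 = (2.0000, -2.0000).
‖u_2‖ = 2.8284, so e_2 = (0.7071, -0.7071).

Q = [[0.7071, 0.7071], [0.7071, -0.7071]], R = [[1.4142, 2.8284], [0.0000, 2.8284]]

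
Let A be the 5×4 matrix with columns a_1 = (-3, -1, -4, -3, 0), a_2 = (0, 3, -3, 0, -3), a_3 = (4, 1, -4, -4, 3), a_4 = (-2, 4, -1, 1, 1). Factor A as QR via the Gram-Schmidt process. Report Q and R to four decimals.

a_1 = (-3, -1, -4, -3, 0); ‖a_1‖ = 5.9161, so q_1 = (-0.5071, -0.1690, -0.6761, -0.5071, 0.0000).
q_1·a_2 = (-0.5071)·0 + (-0.1690)·3 + (-0.6761)·(-3) + (-0.5071)·0 + 0.0000·(-3) = 1.5213.
u_2 = a_2 − 1.5213·q_1 = (0.7714, 3.2571, -1.9714, 0.7714, -3.0000).
‖u_2‖ = 4.9685, so q_2 = (0.1553, 0.6556, -0.3968, 0.1553, -0.6038).
q_1·a_3 = (-0.5071)·4 + (-0.1690)·1 + (-0.6761)·(-4) + (-0.5071)·(-4) + 0.0000·3 = 2.5355; q_2·a_3 = 0.1553·4 + 0.6556·1 + (-0.3968)·(-4) + 0.1553·(-4) + (-0.6038)·3 = 0.4313.
u_3 = a_3 − 2.5355·q_1 − 0.4313·q_2 = (5.2188, 1.1458, -2.1146, -2.7812, 3.2604).
‖u_3‖ = 7.1684, so q_3 = (0.7280, 0.1598, -0.2950, -0.3880, 0.4548).
q_1·a_4 = (-0.5071)·(-2) + (-0.1690)·4 + (-0.6761)·(-1) + (-0.5071)·1 + 0.0000·1 = 0.5071; q_2·a_4 = 0.1553·(-2) + 0.6556·4 + (-0.3968)·(-1) + 0.1553·1 + (-0.6038)·1 = 2.2600; q_3·a_4 = 0.7280·(-2) + 0.1598·4 + (-0.2950)·(-1) + (-0.3880)·1 + 0.4548·1 = -0.4548.
u_4 = a_4 − 0.5071·q_1 − 2.2600·q_2 + 0.4548·q_3 = (-1.7626, 2.6769, 0.1054, 0.7298, 2.5715).
‖u_4‖ = 4.1748, so q_4 = (-0.4222, 0.6412, 0.0253, 0.1748, 0.6160).

Q = [[-0.5071, 0.1553, 0.7280, -0.4222], [-0.1690, 0.6556, 0.1598, 0.6412], [-0.6761, -0.3968, -0.2950, 0.0253], [-0.5071, 0.1553, -0.3880, 0.1748], [0.0000, -0.6038, 0.4548, 0.6160]], R = [[5.9161, 1.5213, 2.5355, 0.5071], [0.0000, 4.9685, 0.4313, 2.2600], [0.0000, 0.0000, 7.1684, -0.4548], [0.0000, 0.0000, 0.0000, 4.1748]]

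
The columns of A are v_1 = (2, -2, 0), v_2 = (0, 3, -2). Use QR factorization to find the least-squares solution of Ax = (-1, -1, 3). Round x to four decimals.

x = (-0.7941, -1.0588)

v_1 = (2, -2, 0); ‖v_1‖ = 2.8284, so q_1 = (0.7071, -0.7071, 0.0000).
q_1·v_2 = 0.7071·0 + (-0.7071)·3 + 0.0000·(-2) = -2.1213.
u_2 = v_2 + 2.1213·q_1 = (1.5000, 1.5000, -2.0000).
‖u_2‖ = 2.9155, so q_2 = (0.5145, 0.5145, -0.6860).
Qᵀb = (0.0000, -3.0870).
Back-substitute: x_2 = -3.0870/2.9155 = -1.0588.
x_1 = (0.0000 + 2.1213·(-1.0588))/2.8284 = -0.7941.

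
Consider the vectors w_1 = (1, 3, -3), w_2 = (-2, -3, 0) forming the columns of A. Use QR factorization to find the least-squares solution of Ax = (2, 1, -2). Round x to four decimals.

x = (0.5238, -0.0952)

w_1 = (1, 3, -3); ‖w_1‖ = 4.3589, so q_1 = (0.2294, 0.6882, -0.6882).
q_1·w_2 = 0.2294·(-2) + 0.6882·(-3) + (-0.6882)·0 = -2.5236.
u_2 = w_2 + 2.5236·q_1 = (-1.4211, -1.2632, -1.7368).
‖u_2‖ = 2.5752, so q_2 = (-0.5518, -0.4905, -0.6745).
Qᵀb = (2.5236, -0.2453).
Back-substitute: x_2 = -0.2453/2.5752 = -0.0952.
x_1 = (2.5236 + 2.5236·(-0.0952))/4.3589 = 0.5238.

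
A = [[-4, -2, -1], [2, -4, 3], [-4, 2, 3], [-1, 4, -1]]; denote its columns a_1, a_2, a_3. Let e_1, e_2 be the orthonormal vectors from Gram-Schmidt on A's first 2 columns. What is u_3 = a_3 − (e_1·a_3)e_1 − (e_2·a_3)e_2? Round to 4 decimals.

a_1 = (-4, 2, -4, -1); ‖a_1‖ = 6.0828, so e_1 = (-0.6576, 0.3288, -0.6576, -0.1644).
e_1·a_2 = (-0.6576)·(-2) + 0.3288·(-4) + (-0.6576)·2 + (-0.1644)·4 = -1.9728.
u_2 = a_2 + 1.9728·e_1 = (-3.2973, -3.3514, 0.7027, 3.6757).
‖u_2‖ = 6.0090, so e_2 = (-0.5487, -0.5577, 0.1169, 0.6117).
e_1·a_3 = (-0.6576)·(-1) + 0.3288·3 + (-0.6576)·3 + (-0.1644)·(-1) = -0.1644; e_2·a_3 = (-0.5487)·(-1) + (-0.5577)·3 + 0.1169·3 + 0.6117·(-1) = -1.3853.
u_3 = a_3 + 0.1644·e_1 + 1.3853·e_2 = (-1.8683, 2.2814, 3.0539, -0.1796).

u_3 = (-1.8683, 2.2814, 3.0539, -0.1796)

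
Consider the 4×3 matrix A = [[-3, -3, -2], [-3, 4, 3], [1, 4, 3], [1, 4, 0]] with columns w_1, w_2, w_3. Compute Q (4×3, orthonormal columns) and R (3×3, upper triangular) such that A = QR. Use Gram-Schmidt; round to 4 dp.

w_1 = (-3, -3, 1, 1); ‖w_1‖ = 4.4721, so e_1 = (-0.6708, -0.6708, 0.2236, 0.2236).
e_1·w_2 = (-0.6708)·(-3) + (-0.6708)·4 + 0.2236·4 + 0.2236·4 = 1.1180.
u_2 = w_2 − 1.1180·e_1 = (-2.2500, 4.7500, 3.7500, 3.7500).
‖u_2‖ = 7.4666, so e_2 = (-0.3013, 0.6362, 0.5022, 0.5022).
e_1·w_3 = (-0.6708)·(-2) + (-0.6708)·3 + 0.2236·3 + 0.2236·0 = 0.0000; e_2·w_3 = (-0.3013)·(-2) + 0.6362·3 + 0.5022·3 + 0.5022·0 = 4.0179.
u_3 = w_3 + 0.0000·e_1 − 4.0179·e_2 = (-0.7892, 0.4439, 0.9821, -2.0179).
‖u_3‖ = 2.4200, so e_3 = (-0.3261, 0.1834, 0.4058, -0.8339).

Q = [[-0.6708, -0.3013, -0.3261], [-0.6708, 0.6362, 0.1834], [0.2236, 0.5022, 0.4058], [0.2236, 0.5022, -0.8339]], R = [[4.4721, 1.1180, 0.0000], [0.0000, 7.4666, 4.0179], [0.0000, 0.0000, 2.4200]]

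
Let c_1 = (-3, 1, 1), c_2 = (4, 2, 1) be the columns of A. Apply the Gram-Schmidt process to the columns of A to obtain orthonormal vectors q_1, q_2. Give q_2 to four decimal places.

c_1 = (-3, 1, 1); ‖c_1‖ = 3.3166, so q_1 = (-0.9045, 0.3015, 0.3015).
q_1·c_2 = (-0.9045)·4 + 0.3015·2 + 0.3015·1 = -2.7136.
u_2 = c_2 + 2.7136·q_1 = (1.5455, 2.8182, 1.8182).
‖u_2‖ = 3.6927, so q_2 = (0.4185, 0.7632, 0.4924).

q_2 = (0.4185, 0.7632, 0.4924)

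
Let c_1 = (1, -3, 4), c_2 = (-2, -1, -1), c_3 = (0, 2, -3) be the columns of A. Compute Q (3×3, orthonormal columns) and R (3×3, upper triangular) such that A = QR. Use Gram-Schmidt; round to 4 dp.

Q = [[0.1961, -0.7926, 0.5774], [-0.5883, -0.5661, -0.5774], [0.7845, -0.2265, -0.5774]], R = [[5.0990, -0.5883, -3.5301], [0.0000, 2.3778, -0.4529], [0.0000, 0.0000, 0.5774]]

c_1 = (1, -3, 4); ‖c_1‖ = 5.0990, so e_1 = (0.1961, -0.5883, 0.7845).
e_1·c_2 = 0.1961·(-2) + (-0.5883)·(-1) + 0.7845·(-1) = -0.5883.
u_2 = c_2 + 0.5883·e_1 = (-1.8846, -1.3462, -0.5385).
‖u_2‖ = 2.3778, so e_2 = (-0.7926, -0.5661, -0.2265).
e_1·c_3 = 0.1961·0 + (-0.5883)·2 + 0.7845·(-3) = -3.5301; e_2·c_3 = (-0.7926)·0 + (-0.5661)·2 + (-0.2265)·(-3) = -0.4529.
u_3 = c_3 + 3.5301·e_1 + 0.4529·e_2 = (0.3333, -0.3333, -0.3333).
‖u_3‖ = 0.5774, so e_3 = (0.5774, -0.5774, -0.5774).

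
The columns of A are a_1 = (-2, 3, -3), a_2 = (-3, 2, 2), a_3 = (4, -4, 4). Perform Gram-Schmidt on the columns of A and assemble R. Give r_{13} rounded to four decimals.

r_{13} = -6.8224

a_1 = (-2, 3, -3); ‖a_1‖ = 4.6904, so e_1 = (-0.4264, 0.6396, -0.6396).
r_{13} = e_1·a_3 = -6.8224.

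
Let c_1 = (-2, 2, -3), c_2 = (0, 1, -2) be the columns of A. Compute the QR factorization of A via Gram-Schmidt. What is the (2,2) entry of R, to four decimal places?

r_{22} = 1.1114

c_1 = (-2, 2, -3); ‖c_1‖ = 4.1231, so e_1 = (-0.4851, 0.4851, -0.7276).
e_1·c_2 = (-0.4851)·0 + 0.4851·1 + (-0.7276)·(-2) = 1.9403.
u_2 = c_2 − 1.9403·e_1 = (0.9412, 0.0588, -0.5882).
r_{22} = ‖u_2‖ = 1.1114.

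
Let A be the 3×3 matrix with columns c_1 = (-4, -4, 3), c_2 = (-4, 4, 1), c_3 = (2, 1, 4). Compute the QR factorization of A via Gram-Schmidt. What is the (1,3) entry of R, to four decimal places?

r_{13} = 0.0000

q_1 = c_1/‖c_1‖ = (-4, -4, 3)/6.4031 = (-0.6247, -0.6247, 0.4685).
r_{13} = q_1·c_3 = 0.0000.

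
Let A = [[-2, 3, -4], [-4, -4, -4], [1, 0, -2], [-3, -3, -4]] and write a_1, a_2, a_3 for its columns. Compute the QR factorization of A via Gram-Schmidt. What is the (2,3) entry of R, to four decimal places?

r_{23} = -1.1806

a_1 = (-2, -4, 1, -3); ‖a_1‖ = 5.4772, so q_1 = (-0.3651, -0.7303, 0.1826, -0.5477).
q_1·a_2 = (-0.3651)·3 + (-0.7303)·(-4) + 0.1826·0 + (-0.5477)·(-3) = 3.4689.
u_2 = a_2 − 3.4689·q_1 = (4.2667, -1.4667, -0.6333, -1.1000).
‖u_2‖ = 4.6869, so q_2 = (0.9103, -0.3129, -0.1351, -0.2347).
r_{23} = q_2·a_3 = -1.1806.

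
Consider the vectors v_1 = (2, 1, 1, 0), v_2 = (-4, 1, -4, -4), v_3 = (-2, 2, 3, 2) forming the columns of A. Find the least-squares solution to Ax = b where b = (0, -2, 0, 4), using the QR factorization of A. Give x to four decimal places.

v_1 = (2, 1, 1, 0); ‖v_1‖ = 2.4495, so e_1 = (0.8165, 0.4082, 0.4082, 0.0000).
e_1·v_2 = 0.8165·(-4) + 0.4082·1 + 0.4082·(-4) + 0.0000·(-4) = -4.4907.
u_2 = v_2 + 4.4907·e_1 = (-0.3333, 2.8333, -2.1667, -4.0000).
‖u_2‖ = 5.3697, so e_2 = (-0.0621, 0.5277, -0.4035, -0.7449).
e_1·v_3 = 0.8165·(-2) + 0.4082·2 + 0.4082·3 + 0.0000·2 = 0.4082; e_2·v_3 = (-0.0621)·(-2) + 0.5277·2 + (-0.4035)·3 + (-0.7449)·2 = -1.5209.
u_3 = v_3 − 0.4082·e_1 + 1.5209·e_2 = (-2.4277, 2.6358, 2.2197, 0.8671).
‖u_3‖ = 4.3035, so e_3 = (-0.5641, 0.6125, 0.5158, 0.2015).
Qᵀb = (-0.8165, -4.0350, -0.4191).
Back-substitute: x_3 = -0.4191/4.3035 = -0.0974.
x_2 = (-4.0350 + 1.5209·(-0.0974))/5.3697 = -0.7790.
x_1 = (-0.8165 + 4.4907·(-0.7790) − 0.4082·(-0.0974))/2.4495 = -1.7453.

x = (-1.7453, -0.7790, -0.0974)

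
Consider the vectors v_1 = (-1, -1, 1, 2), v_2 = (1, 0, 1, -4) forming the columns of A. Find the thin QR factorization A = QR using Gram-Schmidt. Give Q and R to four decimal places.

Q = [[-0.3780, -0.0480], [-0.3780, -0.3840], [0.3780, 0.7200], [0.7559, -0.5760]], R = [[2.6458, -3.0237], [0.0000, 2.9761]]

v_1 = (-1, -1, 1, 2); ‖v_1‖ = 2.6458, so e_1 = (-0.3780, -0.3780, 0.3780, 0.7559).
e_1·v_2 = (-0.3780)·1 + (-0.3780)·0 + 0.3780·1 + 0.7559·(-4) = -3.0237.
u_2 = v_2 + 3.0237·e_1 = (-0.1429, -1.1429, 2.1429, -1.7143).
‖u_2‖ = 2.9761, so e_2 = (-0.0480, -0.3840, 0.7200, -0.5760).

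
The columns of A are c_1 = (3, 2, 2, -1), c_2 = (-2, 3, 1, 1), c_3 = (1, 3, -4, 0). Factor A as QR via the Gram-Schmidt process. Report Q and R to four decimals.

q_1 = c_1/‖c_1‖ = (3, 2, 2, -1)/4.2426 = (0.7071, 0.4714, 0.4714, -0.2357).
r_{12} = q_1·c_2 = 0.2357.
u_2 = c_2 − 0.2357·q_1 = (-2.1667, 2.8889, 0.8889, 1.0556).
‖u_2‖ = 3.8658, so q_2 = (-0.5605, 0.7473, 0.2299, 0.2730).
r_{13} = q_1·c_3 = 0.2357; r_{23} = q_2·c_3 = 0.7617.
u_3 = c_3 − 0.2357·q_1 − 0.7617·q_2 = (1.2602, 2.3197, -4.2862, -0.1524).
‖u_3‖ = 5.0363, so q_3 = (0.2502, 0.4606, -0.8511, -0.0303).

Q = [[0.7071, -0.5605, 0.2502], [0.4714, 0.7473, 0.4606], [0.4714, 0.2299, -0.8511], [-0.2357, 0.2730, -0.0303]], R = [[4.2426, 0.2357, 0.2357], [0.0000, 3.8658, 0.7617], [0.0000, 0.0000, 5.0363]]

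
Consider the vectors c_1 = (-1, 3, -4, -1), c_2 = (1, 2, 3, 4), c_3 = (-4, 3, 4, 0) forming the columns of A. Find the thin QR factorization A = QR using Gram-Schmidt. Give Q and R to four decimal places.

q_1 = c_1/‖c_1‖ = (-1, 3, -4, -1)/5.1962 = (-0.1925, 0.5774, -0.7698, -0.1925).
r_{12} = q_1·c_2 = -2.1170.
u_2 = c_2 + 2.1170·q_1 = (0.5926, 3.2222, 1.3704, 3.5926).
‖u_2‖ = 5.0516, so q_2 = (0.1173, 0.6379, 0.2713, 0.7112).
r_{13} = q_1·c_3 = -0.5774; r_{23} = q_2·c_3 = 2.5295.
u_3 = c_3 + 0.5774·q_1 − 2.5295·q_2 = (-4.4078, 1.7199, 2.8694, -1.9100).
‖u_3‖ = 5.8539, so q_3 = (-0.7530, 0.2938, 0.4902, -0.3263).

Q = [[-0.1925, 0.1173, -0.7530], [0.5774, 0.6379, 0.2938], [-0.7698, 0.2713, 0.4902], [-0.1925, 0.7112, -0.3263]], R = [[5.1962, -2.1170, -0.5774], [0.0000, 5.0516, 2.5295], [0.0000, 0.0000, 5.8539]]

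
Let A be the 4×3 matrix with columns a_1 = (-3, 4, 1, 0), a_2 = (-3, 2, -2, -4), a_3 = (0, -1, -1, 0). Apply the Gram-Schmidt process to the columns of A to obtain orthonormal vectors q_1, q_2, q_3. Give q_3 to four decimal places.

a_1 = (-3, 4, 1, 0); ‖a_1‖ = 5.0990, so q_1 = (-0.5883, 0.7845, 0.1961, 0.0000).
q_1·a_2 = (-0.5883)·(-3) + 0.7845·2 + 0.1961·(-2) + 0.0000·(-4) = 2.9417.
u_2 = a_2 − 2.9417·q_1 = (-1.2692, -0.3077, -2.5769, -4.0000).
‖u_2‖ = 4.9342, so q_2 = (-0.2572, -0.0624, -0.5223, -0.8107).
q_1·a_3 = (-0.5883)·0 + 0.7845·(-1) + 0.1961·(-1) + 0.0000·0 = -0.9806; q_2·a_3 = (-0.2572)·0 + (-0.0624)·(-1) + (-0.5223)·(-1) + (-0.8107)·0 = 0.5846.
u_3 = a_3 + 0.9806·q_1 − 0.5846·q_2 = (-0.4265, -0.1943, -0.5024, 0.4739).
‖u_3‖ = 0.8347, so q_3 = (-0.5110, -0.2328, -0.6019, 0.5678).

q_3 = (-0.5110, -0.2328, -0.6019, 0.5678)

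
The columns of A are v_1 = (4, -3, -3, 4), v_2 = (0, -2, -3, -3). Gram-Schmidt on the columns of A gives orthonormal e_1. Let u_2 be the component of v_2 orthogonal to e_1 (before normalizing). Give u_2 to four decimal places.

u_2 = (-0.2400, -1.8200, -2.8200, -3.2400)

v_1 = (4, -3, -3, 4); ‖v_1‖ = 7.0711, so e_1 = (0.5657, -0.4243, -0.4243, 0.5657).
e_1·v_2 = 0.5657·0 + (-0.4243)·(-2) + (-0.4243)·(-3) + 0.5657·(-3) = 0.4243.
u_2 = v_2 − 0.4243·e_1 = (-0.2400, -1.8200, -2.8200, -3.2400).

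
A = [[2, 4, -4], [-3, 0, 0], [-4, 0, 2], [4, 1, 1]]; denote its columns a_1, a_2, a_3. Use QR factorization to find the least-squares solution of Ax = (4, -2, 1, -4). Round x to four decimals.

x = (-0.4361, 0.1015, -1.0338)

e_1 = a_1/‖a_1‖ = (2, -3, -4, 4)/6.7082 = (0.2981, -0.4472, -0.5963, 0.5963).
r_{12} = e_1·a_2 = 1.7889.
u_2 = a_2 − 1.7889·e_1 = (3.4667, 0.8000, 1.0667, -0.0667).
‖u_2‖ = 3.7148, so e_2 = (0.9332, 0.2154, 0.2871, -0.0179).
r_{13} = e_1·a_3 = -1.7889; r_{23} = e_2·a_3 = -3.1765.
u_3 = a_3 + 1.7889·e_1 + 3.1765·e_2 = (-0.5024, -0.1159, 1.8454, 2.0097).
‖u_3‖ = 2.7767, so e_3 = (-0.1809, -0.0418, 0.6646, 0.7238).
Qᵀb = (-0.8944, 3.6610, -2.8707).
Back-substitute: x_3 = -2.8707/2.7767 = -1.0338.
x_2 = (3.6610 + 3.1765·(-1.0338))/3.7148 = 0.1015.
x_1 = (-0.8944 − 1.7889·0.1015 + 1.7889·(-1.0338))/6.7082 = -0.4361.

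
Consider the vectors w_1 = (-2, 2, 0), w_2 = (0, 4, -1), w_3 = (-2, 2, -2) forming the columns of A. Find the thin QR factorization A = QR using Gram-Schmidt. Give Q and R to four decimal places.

w_1 = (-2, 2, 0); ‖w_1‖ = 2.8284, so e_1 = (-0.7071, 0.7071, 0.0000).
e_1·w_2 = (-0.7071)·0 + 0.7071·4 + 0.0000·(-1) = 2.8284.
u_2 = w_2 − 2.8284·e_1 = (2.0000, 2.0000, -1.0000).
‖u_2‖ = 3.0000, so e_2 = (0.6667, 0.6667, -0.3333).
e_1·w_3 = (-0.7071)·(-2) + 0.7071·2 + 0.0000·(-2) = 2.8284; e_2·w_3 = 0.6667·(-2) + 0.6667·2 + (-0.3333)·(-2) = 0.6667.
u_3 = w_3 − 2.8284·e_1 − 0.6667·e_2 = (-0.4444, -0.4444, -1.7778).
‖u_3‖ = 1.8856, so e_3 = (-0.2357, -0.2357, -0.9428).

Q = [[-0.7071, 0.6667, -0.2357], [0.7071, 0.6667, -0.2357], [0.0000, -0.3333, -0.9428]], R = [[2.8284, 2.8284, 2.8284], [0.0000, 3.0000, 0.6667], [0.0000, 0.0000, 1.8856]]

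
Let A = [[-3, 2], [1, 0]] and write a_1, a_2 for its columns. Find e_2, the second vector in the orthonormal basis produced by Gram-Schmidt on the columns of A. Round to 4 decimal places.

e_2 = (0.3162, 0.9487)

a_1 = (-3, 1); ‖a_1‖ = 3.1623, so e_1 = (-0.9487, 0.3162).
e_1·a_2 = (-0.9487)·2 + 0.3162·0 = -1.8974.
u_2 = a_2 + 1.8974·e_1 = (0.2000, 0.6000).
‖u_2‖ = 0.6325, so e_2 = (0.3162, 0.9487).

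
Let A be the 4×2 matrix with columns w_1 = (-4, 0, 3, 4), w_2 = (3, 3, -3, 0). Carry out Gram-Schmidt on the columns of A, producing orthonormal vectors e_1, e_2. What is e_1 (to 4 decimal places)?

e_1 = (-0.6247, 0.0000, 0.4685, 0.6247)

w_1 = (-4, 0, 3, 4); ‖w_1‖ = 6.4031, so e_1 = (-0.6247, 0.0000, 0.4685, 0.6247).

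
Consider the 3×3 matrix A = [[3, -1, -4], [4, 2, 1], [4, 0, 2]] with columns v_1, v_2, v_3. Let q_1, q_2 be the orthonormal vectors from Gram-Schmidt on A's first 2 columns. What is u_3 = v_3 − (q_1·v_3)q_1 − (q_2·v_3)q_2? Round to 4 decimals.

u_3 = (-2.1333, -1.0667, 2.6667)

v_1 = (3, 4, 4); ‖v_1‖ = 6.4031, so q_1 = (0.4685, 0.6247, 0.6247).
q_1·v_2 = 0.4685·(-1) + 0.6247·2 + 0.6247·0 = 0.7809.
u_2 = v_2 − 0.7809·q_1 = (-1.3659, 1.5122, -0.4878).
‖u_2‖ = 2.0953, so q_2 = (-0.6519, 0.7217, -0.2328).
q_1·v_3 = 0.4685·(-4) + 0.6247·1 + 0.6247·2 = 0.0000; q_2·v_3 = (-0.6519)·(-4) + 0.7217·1 + (-0.2328)·2 = 2.8636.
u_3 = v_3 − 0.0000·q_1 − 2.8636·q_2 = (-2.1333, -1.0667, 2.6667).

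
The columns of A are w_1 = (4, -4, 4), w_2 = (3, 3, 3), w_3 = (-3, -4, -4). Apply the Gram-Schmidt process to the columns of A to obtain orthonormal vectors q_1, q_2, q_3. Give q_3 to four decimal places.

w_1 = (4, -4, 4); ‖w_1‖ = 6.9282, so q_1 = (0.5774, -0.5774, 0.5774).
q_1·w_2 = 0.5774·3 + (-0.5774)·3 + 0.5774·3 = 1.7321.
u_2 = w_2 − 1.7321·q_1 = (2.0000, 4.0000, 2.0000).
‖u_2‖ = 4.8990, so q_2 = (0.4082, 0.8165, 0.4082).
q_1·w_3 = 0.5774·(-3) + (-0.5774)·(-4) + 0.5774·(-4) = -1.7321; q_2·w_3 = 0.4082·(-3) + 0.8165·(-4) + 0.4082·(-4) = -6.1237.
u_3 = w_3 + 1.7321·q_1 + 6.1237·q_2 = (0.5000, 0.0000, -0.5000).
‖u_3‖ = 0.7071, so q_3 = (0.7071, 0.0000, -0.7071).

q_3 = (0.7071, 0.0000, -0.7071)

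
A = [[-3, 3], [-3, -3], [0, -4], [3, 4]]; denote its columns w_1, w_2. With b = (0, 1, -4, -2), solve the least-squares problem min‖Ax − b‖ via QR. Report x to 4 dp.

x = (-0.4229, 0.2015)

e_1 = w_1/‖w_1‖ = (-3, -3, 0, 3)/5.1962 = (-0.5774, -0.5774, 0.0000, 0.5774).
r_{12} = e_1·w_2 = 2.3094.
u_2 = w_2 − 2.3094·e_1 = (4.3333, -1.6667, -4.0000, 2.6667).
‖u_2‖ = 6.6833, so e_2 = (0.6484, -0.2494, -0.5985, 0.3990).
Qᵀb = (-1.7321, 1.3466).
Back-substitute: x_2 = 1.3466/6.6833 = 0.2015.
x_1 = (-1.7321 − 2.3094·0.2015)/5.1962 = -0.4229.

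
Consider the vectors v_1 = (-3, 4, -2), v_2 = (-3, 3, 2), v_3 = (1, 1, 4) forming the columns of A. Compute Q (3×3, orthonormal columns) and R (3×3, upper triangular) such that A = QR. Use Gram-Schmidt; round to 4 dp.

e_1 = v_1/‖v_1‖ = (-3, 4, -2)/5.3852 = (-0.5571, 0.7428, -0.3714).
r_{12} = e_1·v_2 = 3.1568.
u_2 = v_2 − 3.1568·e_1 = (-1.2414, 0.6552, 3.1724).
‖u_2‖ = 3.4691, so e_2 = (-0.3578, 0.1889, 0.9145).
r_{13} = e_1·v_3 = -1.2999; r_{23} = e_2·v_3 = 3.4890.
u_3 = v_3 + 1.2999·e_1 − 3.4890·e_2 = (1.5244, 1.3066, 0.3266).
‖u_3‖ = 2.0341, so e_3 = (0.7494, 0.6423, 0.1606).

Q = [[-0.5571, -0.3578, 0.7494], [0.7428, 0.1889, 0.6423], [-0.3714, 0.9145, 0.1606]], R = [[5.3852, 3.1568, -1.2999], [0.0000, 3.4691, 3.4890], [0.0000, 0.0000, 2.0341]]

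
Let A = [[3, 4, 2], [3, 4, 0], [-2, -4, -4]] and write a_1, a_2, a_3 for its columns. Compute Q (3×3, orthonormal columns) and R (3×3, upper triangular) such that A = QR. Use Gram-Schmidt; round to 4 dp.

a_1 = (3, 3, -2); ‖a_1‖ = 4.6904, so e_1 = (0.6396, 0.6396, -0.4264).
e_1·a_2 = 0.6396·4 + 0.6396·4 + (-0.4264)·(-4) = 6.8224.
u_2 = a_2 − 6.8224·e_1 = (-0.3636, -0.3636, -1.0909).
‖u_2‖ = 1.2060, so e_2 = (-0.3015, -0.3015, -0.9045).
e_1·a_3 = 0.6396·2 + 0.6396·0 + (-0.4264)·(-4) = 2.9848; e_2·a_3 = (-0.3015)·2 + (-0.3015)·0 + (-0.9045)·(-4) = 3.0151.
u_3 = a_3 − 2.9848·e_1 − 3.0151·e_2 = (1.0000, -1.0000, 0.0000).
‖u_3‖ = 1.4142, so e_3 = (0.7071, -0.7071, 0.0000).

Q = [[0.6396, -0.3015, 0.7071], [0.6396, -0.3015, -0.7071], [-0.4264, -0.9045, 0.0000]], R = [[4.6904, 6.8224, 2.9848], [0.0000, 1.2060, 3.0151], [0.0000, 0.0000, 1.4142]]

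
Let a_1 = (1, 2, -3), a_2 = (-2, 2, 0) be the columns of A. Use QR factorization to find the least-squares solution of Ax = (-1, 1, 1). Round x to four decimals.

x = (-0.2222, 0.5556)

a_1 = (1, 2, -3); ‖a_1‖ = 3.7417, so e_1 = (0.2673, 0.5345, -0.8018).
e_1·a_2 = 0.2673·(-2) + 0.5345·2 + (-0.8018)·0 = 0.5345.
u_2 = a_2 − 0.5345·e_1 = (-2.1429, 1.7143, 0.4286).
‖u_2‖ = 2.7775, so e_2 = (-0.7715, 0.6172, 0.1543).
Qᵀb = (-0.5345, 1.5430).
Back-substitute: x_2 = 1.5430/2.7775 = 0.5556.
x_1 = (-0.5345 − 0.5345·0.5556)/3.7417 = -0.2222.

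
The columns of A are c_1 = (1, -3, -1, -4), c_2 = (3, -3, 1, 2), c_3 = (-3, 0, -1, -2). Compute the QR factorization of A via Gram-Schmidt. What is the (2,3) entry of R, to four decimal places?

r_{23} = -3.0806

q_1 = c_1/‖c_1‖ = (1, -3, -1, -4)/5.1962 = (0.1925, -0.5774, -0.1925, -0.7698).
r_{12} = q_1·c_2 = 0.5774.
u_2 = c_2 − 0.5774·q_1 = (2.8889, -2.6667, 1.1111, 2.4444).
‖u_2‖ = 4.7610, so q_2 = (0.6068, -0.5601, 0.2334, 0.5134).
r_{23} = q_2·c_3 = -3.0806.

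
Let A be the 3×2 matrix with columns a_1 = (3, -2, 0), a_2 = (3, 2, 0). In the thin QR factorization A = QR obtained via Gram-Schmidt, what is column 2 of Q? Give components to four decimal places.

q_2 = (0.5547, 0.8321, 0.0000)

a_1 = (3, -2, 0); ‖a_1‖ = 3.6056, so q_1 = (0.8321, -0.5547, 0.0000).
q_1·a_2 = 0.8321·3 + (-0.5547)·2 + 0.0000·0 = 1.3868.
u_2 = a_2 − 1.3868·q_1 = (1.8462, 2.7692, 0.0000).
‖u_2‖ = 3.3282, so q_2 = (0.5547, 0.8321, 0.0000).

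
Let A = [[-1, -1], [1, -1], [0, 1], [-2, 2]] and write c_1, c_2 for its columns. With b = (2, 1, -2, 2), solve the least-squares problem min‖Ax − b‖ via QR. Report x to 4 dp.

c_1 = (-1, 1, 0, -2); ‖c_1‖ = 2.4495, so q_1 = (-0.4082, 0.4082, 0.0000, -0.8165).
q_1·c_2 = (-0.4082)·(-1) + 0.4082·(-1) + 0.0000·1 + (-0.8165)·2 = -1.6330.
u_2 = c_2 + 1.6330·q_1 = (-1.6667, -0.3333, 1.0000, 0.6667).
‖u_2‖ = 2.0817, so q_2 = (-0.8006, -0.1601, 0.4804, 0.3203).
Qᵀb = (-2.0412, -2.0817).
Back-substitute: x_2 = -2.0817/2.0817 = -1.0000.
x_1 = (-2.0412 + 1.6330·(-1.0000))/2.4495 = -1.5000.

x = (-1.5000, -1.0000)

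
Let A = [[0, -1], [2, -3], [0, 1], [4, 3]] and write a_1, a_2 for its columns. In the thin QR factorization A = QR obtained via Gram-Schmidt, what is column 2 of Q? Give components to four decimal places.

e_2 = (-0.2344, -0.8439, 0.2344, 0.4219)

a_1 = (0, 2, 0, 4); ‖a_1‖ = 4.4721, so e_1 = (0.0000, 0.4472, 0.0000, 0.8944).
e_1·a_2 = 0.0000·(-1) + 0.4472·(-3) + 0.0000·1 + 0.8944·3 = 1.3416.
u_2 = a_2 − 1.3416·e_1 = (-1.0000, -3.6000, 1.0000, 1.8000).
‖u_2‖ = 4.2661, so e_2 = (-0.2344, -0.8439, 0.2344, 0.4219).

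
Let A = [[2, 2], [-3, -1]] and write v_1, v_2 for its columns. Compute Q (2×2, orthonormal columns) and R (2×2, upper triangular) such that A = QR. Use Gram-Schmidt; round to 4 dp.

Q = [[0.5547, 0.8321], [-0.8321, 0.5547]], R = [[3.6056, 1.9415], [0.0000, 1.1094]]

v_1 = (2, -3); ‖v_1‖ = 3.6056, so q_1 = (0.5547, -0.8321).
q_1·v_2 = 0.5547·2 + (-0.8321)·(-1) = 1.9415.
u_2 = v_2 − 1.9415·q_1 = (0.9231, 0.6154).
‖u_2‖ = 1.1094, so q_2 = (0.8321, 0.5547).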